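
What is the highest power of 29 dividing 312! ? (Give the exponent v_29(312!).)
v_29(312!) = 10

Legendre's formula: v_p(n!) = Σ_{k ≥ 1} ⌊n / p^k⌋. For p = 29, n = 312, the terms are:
  ⌊312/29^1⌋ = ⌊312/29⌋ = 10
(the next term ⌊312/29^2⌋ = 0, terminating the sum). Summing: v_29(312!) = 10 = 10.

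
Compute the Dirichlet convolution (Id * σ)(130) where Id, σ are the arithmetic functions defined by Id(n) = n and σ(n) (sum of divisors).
(Id * σ)(130) = 1485

Divisors of 130: [1, 2, 5, 10, 13, 26, 65, 130]. For each d | 130:
  d = 1: Id(1) · σ(130/1) = 1 · 252 = 252
  d = 2: Id(2) · σ(130/2) = 2 · 84 = 168
  d = 5: Id(5) · σ(130/5) = 5 · 42 = 210
  d = 10: Id(10) · σ(130/10) = 10 · 14 = 140
  d = 13: Id(13) · σ(130/13) = 13 · 18 = 234
  d = 26: Id(26) · σ(130/26) = 26 · 6 = 156
  d = 65: Id(65) · σ(130/65) = 65 · 3 = 195
  d = 130: Id(130) · σ(130/130) = 130 · 1 = 130
Summing: (Id * σ)(130) = 252 + 168 + 210 + 140 + 234 + 156 + 195 + 130 = 1485.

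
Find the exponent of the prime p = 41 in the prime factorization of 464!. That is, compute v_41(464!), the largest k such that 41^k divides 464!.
v_41(464!) = 11

Legendre's formula: v_p(n!) = Σ_{k ≥ 1} ⌊n / p^k⌋. For p = 41, n = 464, the terms are:
  ⌊464/41^1⌋ = ⌊464/41⌋ = 11
(the next term ⌊464/41^2⌋ = 0, terminating the sum). Summing: v_41(464!) = 11 = 11.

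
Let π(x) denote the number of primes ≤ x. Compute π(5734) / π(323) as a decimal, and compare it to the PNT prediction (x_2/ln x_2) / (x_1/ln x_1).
π(5734)/π(323) = 753/66 ≈ 11.4091;  PNT prediction ≈ 11.8517.

π(323) = 66 and π(5734) = 753, so π(5734)/π(323) ≈ 11.4091. The PNT-predicted ratio is (5734/ln(5734)) / (323/ln(323)) ≈ 11.8517. The two agree to within a few percent, as expected.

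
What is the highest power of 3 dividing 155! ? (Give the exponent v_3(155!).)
v_3(155!) = 74

Legendre's formula: v_p(n!) = Σ_{k ≥ 1} ⌊n / p^k⌋. For p = 3, n = 155, the terms are:
  ⌊155/3^1⌋ = ⌊155/3⌋ = 51
  ⌊155/3^2⌋ = ⌊155/9⌋ = 17
  ⌊155/3^3⌋ = ⌊155/27⌋ = 5
  ⌊155/3^4⌋ = ⌊155/81⌋ = 1
(the next term ⌊155/3^5⌋ = 0, terminating the sum). Summing: v_3(155!) = 51 + 17 + 5 + 1 = 74.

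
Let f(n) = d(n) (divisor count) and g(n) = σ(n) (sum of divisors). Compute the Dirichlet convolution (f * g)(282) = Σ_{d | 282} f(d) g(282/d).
(d * σ)(282) = 1500

Divisors of 282: [1, 2, 3, 6, 47, 94, 141, 282]. For each d | 282:
  d = 1: d(1) · σ(282/1) = 1 · 576 = 576
  d = 2: d(2) · σ(282/2) = 2 · 192 = 384
  d = 3: d(3) · σ(282/3) = 2 · 144 = 288
  d = 6: d(6) · σ(282/6) = 4 · 48 = 192
  d = 47: d(47) · σ(282/47) = 2 · 12 = 24
  d = 94: d(94) · σ(282/94) = 4 · 4 = 16
  d = 141: d(141) · σ(282/141) = 4 · 3 = 12
  d = 282: d(282) · σ(282/282) = 8 · 1 = 8
Summing: (d * σ)(282) = 576 + 384 + 288 + 192 + 24 + 16 + 12 + 8 = 1500.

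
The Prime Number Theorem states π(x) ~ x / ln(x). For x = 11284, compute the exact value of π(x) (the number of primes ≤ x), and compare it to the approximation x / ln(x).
π(11284) = 1364;  x/ln(x) ≈ 1209.28;  relative error ≈ 11.34%.

Directly count primes up to 11284: π(11284) = 1364. The PNT approximation gives 11284/ln(11284) ≈ 11284/9.33114 ≈ 1209.28. Relative error (π(x) − x/ln(x)) / π(x) ≈ 11.34%; the approximation is known to undercount slightly (Li(x) is a better estimate).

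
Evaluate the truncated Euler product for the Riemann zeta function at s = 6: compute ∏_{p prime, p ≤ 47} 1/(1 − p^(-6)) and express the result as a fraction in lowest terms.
∏ = 739922824862544451640166694180680765476614483998462834502498139791315/727309058868145310276350820375862045292293308126790710400267935809536

The primes p ≤ 47 are [2, 3, 5, 7, 11, 13, 17, 19, 23, 29, 31, 37, 41, 43, 47]. For each prime, (1 − 1/p^6)^(-1) = p^6 / (p^6 − 1). The product is (1 − 1/2^6)^(-1), (1 − 1/3^6)^(-1), (1 − 1/5^6)^(-1), (1 − 1/7^6)^(-1), (1 − 1/11^6)^(-1), (1 − 1/13^6)^(-1), (1 − 1/17^6)^(-1), (1 − 1/19^6)^(-1), (1 − 1/23^6)^(-1), (1 − 1/29^6)^(-1), (1 − 1/31^6)^(-1), (1 − 1/37^6)^(-1), (1 − 1/41^6)^(-1), (1 − 1/43^6)^(-1), (1 − 1/47^6)^(-1) = ∏ p^6 / (p^6 − 1) = 739922824862544451640166694180680765476614483998462834502498139791315/727309058868145310276350820375862045292293308126790710400267935809536.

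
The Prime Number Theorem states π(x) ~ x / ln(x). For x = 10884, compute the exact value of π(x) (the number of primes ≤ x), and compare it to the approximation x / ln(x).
π(10884) = 1323;  x/ln(x) ≈ 1170.95;  relative error ≈ 11.49%.

Directly count primes up to 10884: π(10884) = 1323. The PNT approximation gives 10884/ln(10884) ≈ 10884/9.29505 ≈ 1170.95. Relative error (π(x) − x/ln(x)) / π(x) ≈ 11.49%; the approximation is known to undercount slightly (Li(x) is a better estimate).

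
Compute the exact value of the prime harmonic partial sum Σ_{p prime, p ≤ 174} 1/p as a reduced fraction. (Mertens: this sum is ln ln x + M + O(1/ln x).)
Σ 1/p = 319420215161551700804173656907103406301944826032199624513259054823197/166589903787325219380851695350896256250980509594874862046961683989710

π(174) = 40, so the primes ≤ 174 are [2, 3, 5, 7, 11, 13, 17, 19, 23, 29, 31, 37, 41, 43, 47, 53, 59, 61, 67, 71, 73, 79, 83, 89, 97, 101, 103, 107, 109, 113, 127, 131, 137, 139, 149, 151, 157, 163, 167, 173]. Summing 1/p over these primes: 319420215161551700804173656907103406301944826032199624513259054823197/166589903787325219380851695350896256250980509594874862046961683989710 ≈ 1.9174. Mertens estimate ln ln(174) + 0.2615 ≈ 1.9023.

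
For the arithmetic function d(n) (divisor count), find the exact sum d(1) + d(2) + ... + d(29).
Σ_{n ≤ 29} d(n) = 103

Compute d(n) for each 1 ≤ n ≤ 29: d(1) = 1, d(2) = 2, d(3) = 2, d(4) = 3, d(5) = 2, d(6) = 4, d(7) = 2, d(8) = 4, d(9) = 3, d(10) = 4, d(11) = 2, d(12) = 6, d(13) = 2, d(14) = 4, d(15) = 4, d(16) = 5, d(17) = 2, d(18) = 6, d(19) = 2, d(20) = 6, d(21) = 4, d(22) = 4, d(23) = 2, d(24) = 8, d(25) = 3, d(26) = 4, d(27) = 4, d(28) = 6, d(29) = 2. Summing all 29 values: 103. (Dirichlet's divisor formula: Σ_{n ≤ x} d(n) = x ln(x) + (2γ − 1) x + O(√x). For x = 29, the asymptotic estimate is ≈ 102.13.)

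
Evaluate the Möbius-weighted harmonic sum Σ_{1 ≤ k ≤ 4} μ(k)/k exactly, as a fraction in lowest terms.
Σ μ(k)/k = 1/6

Values of μ(k) for 1 ≤ k ≤ 4: μ(1) = 1, μ(2) = -1, μ(3) = -1, with μ = 0 on non-squarefree integers. Summing μ(k)/k for k where μ(k) ≠ 0 gives 1/6 ≈ 0.1667. (PNT ⟺ this sum → 0 as n → ∞.)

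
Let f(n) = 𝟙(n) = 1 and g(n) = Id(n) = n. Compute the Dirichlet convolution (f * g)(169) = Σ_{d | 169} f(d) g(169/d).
(𝟙 * Id)(169) = 183

Divisors of 169: [1, 13, 169]. For each d | 169:
  d = 1: 𝟙(1) · Id(169/1) = 1 · 169 = 169
  d = 13: 𝟙(13) · Id(169/13) = 1 · 13 = 13
  d = 169: 𝟙(169) · Id(169/169) = 1 · 1 = 1
Summing: (𝟙 * Id)(169) = 169 + 13 + 1 = 183.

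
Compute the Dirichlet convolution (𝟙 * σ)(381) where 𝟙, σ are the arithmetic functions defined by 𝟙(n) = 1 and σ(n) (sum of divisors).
(𝟙 * σ)(381) = 645

Divisors of 381: [1, 3, 127, 381]. For each d | 381:
  d = 1: 𝟙(1) · σ(381/1) = 1 · 512 = 512
  d = 3: 𝟙(3) · σ(381/3) = 1 · 128 = 128
  d = 127: 𝟙(127) · σ(381/127) = 1 · 4 = 4
  d = 381: 𝟙(381) · σ(381/381) = 1 · 1 = 1
Summing: (𝟙 * σ)(381) = 512 + 128 + 4 + 1 = 645.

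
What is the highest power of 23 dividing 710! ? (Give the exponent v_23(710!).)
v_23(710!) = 31

Legendre's formula: v_p(n!) = Σ_{k ≥ 1} ⌊n / p^k⌋. For p = 23, n = 710, the terms are:
  ⌊710/23^1⌋ = ⌊710/23⌋ = 30
  ⌊710/23^2⌋ = ⌊710/529⌋ = 1
(the next term ⌊710/23^3⌋ = 0, terminating the sum). Summing: v_23(710!) = 30 + 1 = 31.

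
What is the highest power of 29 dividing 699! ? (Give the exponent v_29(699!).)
v_29(699!) = 24

Legendre's formula: v_p(n!) = Σ_{k ≥ 1} ⌊n / p^k⌋. For p = 29, n = 699, the terms are:
  ⌊699/29^1⌋ = ⌊699/29⌋ = 24
(the next term ⌊699/29^2⌋ = 0, terminating the sum). Summing: v_29(699!) = 24 = 24.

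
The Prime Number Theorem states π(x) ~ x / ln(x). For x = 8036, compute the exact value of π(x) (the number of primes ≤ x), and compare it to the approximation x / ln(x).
π(8036) = 1010;  x/ln(x) ≈ 893.71;  relative error ≈ 11.51%.

Directly count primes up to 8036: π(8036) = 1010. The PNT approximation gives 8036/ln(8036) ≈ 8036/8.99169 ≈ 893.71. Relative error (π(x) − x/ln(x)) / π(x) ≈ 11.51%; the approximation is known to undercount slightly (Li(x) is a better estimate).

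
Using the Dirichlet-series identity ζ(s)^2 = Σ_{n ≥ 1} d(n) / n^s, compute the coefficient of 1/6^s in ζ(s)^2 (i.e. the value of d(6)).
d(6) = 4

ζ(s)^2 = (Σ 1/m^s)(Σ 1/k^s). The coefficient of 1/n^s in the product is the number of ordered pairs (m, k) with mk = n, which equals d(n). For n = 6, divisors are [1, 2, 3, 6], so d(6) = 4.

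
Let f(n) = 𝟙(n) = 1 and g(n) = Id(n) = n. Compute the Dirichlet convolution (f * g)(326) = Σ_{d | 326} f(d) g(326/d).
(𝟙 * Id)(326) = 492

Divisors of 326: [1, 2, 163, 326]. For each d | 326:
  d = 1: 𝟙(1) · Id(326/1) = 1 · 326 = 326
  d = 2: 𝟙(2) · Id(326/2) = 1 · 163 = 163
  d = 163: 𝟙(163) · Id(326/163) = 1 · 2 = 2
  d = 326: 𝟙(326) · Id(326/326) = 1 · 1 = 1
Summing: (𝟙 * Id)(326) = 326 + 163 + 2 + 1 = 492.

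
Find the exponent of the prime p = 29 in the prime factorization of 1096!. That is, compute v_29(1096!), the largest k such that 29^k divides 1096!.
v_29(1096!) = 38

Legendre's formula: v_p(n!) = Σ_{k ≥ 1} ⌊n / p^k⌋. For p = 29, n = 1096, the terms are:
  ⌊1096/29^1⌋ = ⌊1096/29⌋ = 37
  ⌊1096/29^2⌋ = ⌊1096/841⌋ = 1
(the next term ⌊1096/29^3⌋ = 0, terminating the sum). Summing: v_29(1096!) = 37 + 1 = 38.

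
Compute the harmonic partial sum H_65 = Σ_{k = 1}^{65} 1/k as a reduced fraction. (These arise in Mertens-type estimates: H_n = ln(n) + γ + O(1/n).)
H_65 = 625192648726870088010174299/131362987122535807501262400

Direct summation: H_65 = 1 + 1/2 + ... + 1/65. The least common denominator is lcm(1, ..., 65) = 1182266884102822267511361600; over this denominator the numerator is 1182266884102822267511361600 + 591133442051411133755680800 + 394088961367607422503787200 + 295566721025705566877840400 + 236453376820564453502272320 + 197044480683803711251893600 + 168895269157546038215908800 + 147783360512852783438920200 + 131362987122535807501262400 + 118226688410282226751136160 + 107478807645711115228305600 + 98522240341901855625946800 + 90943606469447866731643200 + 84447634578773019107954400 + 78817792273521484500757440 + 73891680256426391719460100 + 69545110829577780441844800 + 65681493561267903750631200 + 62224572847516961447966400 + 59113344205141113375568080 + 56298423052515346071969600 + 53739403822855557614152800 + 51402908004470533370059200 + 49261120170950927812973400 + 47290675364112890700454464 + 45471803234723933365821600 + 43787662374178602500420800 + 42223817289386509553977200 + 40767823589752491983150400 + 39408896136760742250378720 + 38137641422671686048753600 + 36945840128213195859730050 + 35826269215237038409435200 + 34772555414788890220922400 + 33779053831509207643181760 + 32840746780633951875315600 + 31953159029806007230036800 + 31112286423758480723983200 + 30314535489815955577214400 + 29556672102570556687784040 + 28835777661044445549057600 + 28149211526257673035984800 + 27494578700065634128171200 + 26869701911427778807076400 + 26272597424507161500252480 + 25701454002235266685029600 + 25154614555379197181092800 + 24630560085475463906486700 + 24127895593935148316558400 + 23645337682056445350227232 + 23181703609859260147281600 + 22735901617361966682910800 + 22306922341562684292667200 + 21893831187089301250210400 + 21495761529142223045661120 + 21111908644693254776988600 + 20741524282505653815988800 + 20383911794876245991575200 + 20038421764454614703582400 + 19704448068380371125189360 + 19381424329554463401825600 + 19068820711335843024376800 + 18766141017505115357323200 + 18472920064106597929865025 + 18188721293889573346328640 = 5626733838541830792091568691, so H_65 = 5626733838541830792091568691/1182266884102822267511361600; reducing by gcd(5626733838541830792091568691, 1182266884102822267511361600) = 9 gives 625192648726870088010174299/131362987122535807501262400 ≈ 4.75928. (The PNT-adjacent estimate ln(65) + γ ≈ 4.75160 matches within O(1/n).)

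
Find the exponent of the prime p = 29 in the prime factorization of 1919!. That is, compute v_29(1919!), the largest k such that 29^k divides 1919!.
v_29(1919!) = 68

Legendre's formula: v_p(n!) = Σ_{k ≥ 1} ⌊n / p^k⌋. For p = 29, n = 1919, the terms are:
  ⌊1919/29^1⌋ = ⌊1919/29⌋ = 66
  ⌊1919/29^2⌋ = ⌊1919/841⌋ = 2
(the next term ⌊1919/29^3⌋ = 0, terminating the sum). Summing: v_29(1919!) = 66 + 2 = 68.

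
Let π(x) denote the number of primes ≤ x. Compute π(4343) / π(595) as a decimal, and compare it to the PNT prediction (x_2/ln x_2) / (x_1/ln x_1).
π(4343)/π(595) = 593/108 ≈ 5.4907;  PNT prediction ≈ 5.5670.

π(595) = 108 and π(4343) = 593, so π(4343)/π(595) ≈ 5.4907. The PNT-predicted ratio is (4343/ln(4343)) / (595/ln(595)) ≈ 5.5670. The two agree to within a few percent, as expected.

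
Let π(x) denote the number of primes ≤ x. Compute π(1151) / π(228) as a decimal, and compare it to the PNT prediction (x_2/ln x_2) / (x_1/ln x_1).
π(1151)/π(228) = 190/49 ≈ 3.8776;  PNT prediction ≈ 3.8886.

π(228) = 49 and π(1151) = 190, so π(1151)/π(228) ≈ 3.8776. The PNT-predicted ratio is (1151/ln(1151)) / (228/ln(228)) ≈ 3.8886. The two agree to within a few percent, as expected.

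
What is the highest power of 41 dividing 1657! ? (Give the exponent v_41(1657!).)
v_41(1657!) = 40

Legendre's formula: v_p(n!) = Σ_{k ≥ 1} ⌊n / p^k⌋. For p = 41, n = 1657, the terms are:
  ⌊1657/41^1⌋ = ⌊1657/41⌋ = 40
(the next term ⌊1657/41^2⌋ = 0, terminating the sum). Summing: v_41(1657!) = 40 = 40.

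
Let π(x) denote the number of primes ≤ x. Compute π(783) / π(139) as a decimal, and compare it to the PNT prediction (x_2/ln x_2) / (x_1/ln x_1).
π(783)/π(139) = 137/34 ≈ 4.0294;  PNT prediction ≈ 4.1717.

π(139) = 34 and π(783) = 137, so π(783)/π(139) ≈ 4.0294. The PNT-predicted ratio is (783/ln(783)) / (139/ln(139)) ≈ 4.1717. The two agree to within a few percent, as expected.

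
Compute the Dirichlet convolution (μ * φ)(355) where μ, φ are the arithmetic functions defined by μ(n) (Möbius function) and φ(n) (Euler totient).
(μ * φ)(355) = 207

Divisors of 355: [1, 5, 71, 355]. For each d | 355:
  d = 1: μ(1) · φ(355/1) = 1 · 280 = 280
  d = 5: μ(5) · φ(355/5) = -1 · 70 = -70
  d = 71: μ(71) · φ(355/71) = -1 · 4 = -4
  d = 355: μ(355) · φ(355/355) = 1 · 1 = 1
Summing: (μ * φ)(355) = 280 + -70 + -4 + 1 = 207.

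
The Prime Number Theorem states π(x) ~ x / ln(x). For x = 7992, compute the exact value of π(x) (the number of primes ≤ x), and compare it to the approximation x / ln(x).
π(7992) = 1006;  x/ln(x) ≈ 889.36;  relative error ≈ 11.59%.

Directly count primes up to 7992: π(7992) = 1006. The PNT approximation gives 7992/ln(7992) ≈ 7992/8.98620 ≈ 889.36. Relative error (π(x) − x/ln(x)) / π(x) ≈ 11.59%; the approximation is known to undercount slightly (Li(x) is a better estimate).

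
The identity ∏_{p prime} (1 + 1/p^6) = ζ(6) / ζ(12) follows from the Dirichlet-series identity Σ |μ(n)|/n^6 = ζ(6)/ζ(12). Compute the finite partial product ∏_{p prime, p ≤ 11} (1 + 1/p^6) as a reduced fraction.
∏ = 15453694564228141/15193991508488100

The primes p ≤ 11 are [2, 3, 5, 7, 11]. For each, (1 + 1/p^6) = (p^6 + 1)/p^6. Multiplying these fractions over p ∈ [2, 3, 5, 7, 11] gives 15453694564228141/15193991508488100. (In the limit P → ∞ this tends to ζ(6)/ζ(12).)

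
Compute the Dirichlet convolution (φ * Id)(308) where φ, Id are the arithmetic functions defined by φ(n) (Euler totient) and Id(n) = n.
(φ * Id)(308) = 2184

Divisors of 308: [1, 2, 4, 7, 11, 14, 22, 28, 44, 77, 154, 308]. For each d | 308:
  d = 1: φ(1) · Id(308/1) = 1 · 308 = 308
  d = 2: φ(2) · Id(308/2) = 1 · 154 = 154
  d = 4: φ(4) · Id(308/4) = 2 · 77 = 154
  d = 7: φ(7) · Id(308/7) = 6 · 44 = 264
  d = 11: φ(11) · Id(308/11) = 10 · 28 = 280
  d = 14: φ(14) · Id(308/14) = 6 · 22 = 132
  d = 22: φ(22) · Id(308/22) = 10 · 14 = 140
  d = 28: φ(28) · Id(308/28) = 12 · 11 = 132
  d = 44: φ(44) · Id(308/44) = 20 · 7 = 140
  d = 77: φ(77) · Id(308/77) = 60 · 4 = 240
  d = 154: φ(154) · Id(308/154) = 60 · 2 = 120
  d = 308: φ(308) · Id(308/308) = 120 · 1 = 120
Summing: (φ * Id)(308) = 308 + 154 + 154 + 264 + 280 + 132 + 140 + 132 + 140 + 240 + 120 + 120 = 2184.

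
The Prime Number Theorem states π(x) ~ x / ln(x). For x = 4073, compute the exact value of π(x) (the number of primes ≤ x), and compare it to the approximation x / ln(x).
π(4073) = 561;  x/ln(x) ≈ 490.01;  relative error ≈ 12.65%.

Directly count primes up to 4073: π(4073) = 561. The PNT approximation gives 4073/ln(4073) ≈ 4073/8.31214 ≈ 490.01. Relative error (π(x) − x/ln(x)) / π(x) ≈ 12.65%; the approximation is known to undercount slightly (Li(x) is a better estimate).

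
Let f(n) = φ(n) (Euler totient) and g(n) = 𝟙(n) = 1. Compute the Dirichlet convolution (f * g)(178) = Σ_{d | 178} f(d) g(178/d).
(φ * 𝟙)(178) = 178

Divisors of 178: [1, 2, 89, 178]. For each d | 178:
  d = 1: φ(1) · 𝟙(178/1) = 1 · 1 = 1
  d = 2: φ(2) · 𝟙(178/2) = 1 · 1 = 1
  d = 89: φ(89) · 𝟙(178/89) = 88 · 1 = 88
  d = 178: φ(178) · 𝟙(178/178) = 88 · 1 = 88
Summing: (φ * 𝟙)(178) = 1 + 1 + 88 + 88 = 178.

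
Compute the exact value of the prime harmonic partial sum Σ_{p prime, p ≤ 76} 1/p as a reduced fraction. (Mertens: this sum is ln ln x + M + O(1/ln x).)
Σ 1/p = 71544353681891529224514036059/40729680599249024150621323470

π(76) = 21, so the primes ≤ 76 are [2, 3, 5, 7, 11, 13, 17, 19, 23, 29, 31, 37, 41, 43, 47, 53, 59, 61, 67, 71, 73]. Summing 1/p over these primes: 71544353681891529224514036059/40729680599249024150621323470 ≈ 1.7566. Mertens estimate ln ln(76) + 0.2615 ≈ 1.7272.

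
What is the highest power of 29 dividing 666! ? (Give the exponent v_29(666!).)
v_29(666!) = 22

Legendre's formula: v_p(n!) = Σ_{k ≥ 1} ⌊n / p^k⌋. For p = 29, n = 666, the terms are:
  ⌊666/29^1⌋ = ⌊666/29⌋ = 22
(the next term ⌊666/29^2⌋ = 0, terminating the sum). Summing: v_29(666!) = 22 = 22.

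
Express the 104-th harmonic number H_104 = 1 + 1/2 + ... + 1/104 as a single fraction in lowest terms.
H_104 = 151628729214843927768244125436857365638449733/29012042540587955997705808574162155756055616

Direct summation: H_104 = 1 + 1/2 + ... + 1/104. The least common denominator is lcm(1, ..., 104) = 725301063514698899942645214354053893901390400; over this denominator the numerator is 725301063514698899942645214354053893901390400 + 362650531757349449971322607177026946950695200 + 241767021171566299980881738118017964633796800 + 181325265878674724985661303588513473475347600 + 145060212702939779988529042870810778780278080 + 120883510585783149990440869059008982316898400 + 103614437644956985706092173479150556271627200 + 90662632939337362492830651794256736737673800 + 80589007057188766660293912706005988211265600 + 72530106351469889994264521435405389390139040 + 65936460319518081812967746759459444900126400 + 60441755292891574995220434529504491158449200 + 55792389501130684610972708796465684146260800 + 51807218822478492853046086739575278135813600 + 48353404234313259996176347623603592926759360 + 45331316469668681246415325897128368368836900 + 42664768442041111761332071432591405523611200 + 40294503528594383330146956353002994105632800 + 38173740184984152628560274439687047047441600 + 36265053175734944997132260717702694695069520 + 34538145881652328568697391159716852090542400 + 32968230159759040906483873379729722450063200 + 31534828848465169562723704971915386691364800 + 30220877646445787497610217264752245579224600 + 29012042540587955997705808574162155756055616 + 27896194750565342305486354398232842073130400 + 26863002352396255553431304235335329403755200 + 25903609411239246426523043369787639067906800 + 25010381500506858618711903943243237720737600 + 24176702117156629998088173811801796463379680 + 23396808500474158062665974656582383674238400 + 22665658234834340623207662948564184184418450 + 21978820106506027270989248919819814966708800 + 21332384221020555880666035716295702761805600 + 20722887528991397141218434695830111254325440 + 20147251764297191665073478176501497052816400 + 19602731446343213511963384171731186321659200 + 19086870092492076314280137219843523523720800 + 18597463167043561536990902932155228048753600 + 18132526587867472498566130358851347347534760 + 17690269841821924388845005228147655948814400 + 17269072940826164284348695579858426045271200 + 16867466593365090696340586380326834741892800 + 16484115079879520453241936689864861225031600 + 16117801411437753332058782541201197642253120 + 15767414424232584781361852485957693345682400 + 15431937521589338296652025837320295614923200 + 15110438823222893748805108632376122789612300 + 14802062520708140815156024782735793753089600 + 14506021270293977998852904287081077878027808 + 14221589480680370587110690477530468507870400 + 13948097375282671152743177199116421036565200 + 13684925726692432074389532346302903658516800 + 13431501176198127776715652117667664701877600 + 13187292063903616362593549351891888980025280 + 12951804705619623213261521684893819533953400 + 12724580061661384209520091479895682349147200 + 12505190750253429309355951971621618860368800 + 12293238364655913558349918887356845659345600 + 12088351058578314999044086905900898231689840 + 11890181369093424589223692038591047441006400 + 11698404250237079031332987328291191837119200 + 11512715293884109522899130386572284030180800 + 11332829117417170311603831474282092092209225 + 11158477900226136922194541759293136829252160 + 10989410053253013635494624459909907483354400 + 10825389007682073133472316632150058117931200 + 10666192110510277940333017858147851380902800 + 10511609616155056520907901657305128897121600 + 10361443764495698570609217347915055627162720 + 10215507936826745069614721328930336533822400 + 10073625882148595832536739088250748526408200 + 9935631007050669862228016634987039642484800 + 9801365723171606755981692085865593160829600 + 9670680846862651999235269524720718585351872 + 9543435046246038157140068609921761761860400 + 9419494331359725973281106679922777842875200 + 9298731583521780768495451466077614024376800 + 9181026120439226581552471067772834100017600 + 9066263293933736249283065179425673673767380 + 8954334117465418517810434745111776467918400 + 8845134920910962194422502614073827974407200 + 8738567030297577107742713425952456553028800 + 8634536470413082142174347789929213022635600 + 8532953688408222352266414286518281104722240 + 8433733296682545348170293190163417370946400 + 8336793833502286206237301314414412573579200 + 8242057539939760226620968344932430612515800 + 8149450151850549437557811397236560605633600 + 8058900705718876666029391270600598821126560 + 7970341357304383515853244113780812020894400 + 7883707212116292390680926242978846672841200 + 7798936166824719354221991552194127891412800 + 7715968760794669148326012918660147807461600 + 7634748036996830525712054887937409409488320 + 7555219411611446874402554316188061394806150 + 7477330551697926803532424890247978287643200 + 7401031260354070407578012391367896876544800 + 7326273368835342423663082973273271655569600 + 7253010635146988999426452143540538939013904 + 7181198648660385147946982320337167266350400 + 7110794740340185293555345238765234253935200 + 7041757898200960193617914702466542659236800 + 6974048687641335576371588599558210518282600 = 3790718230371098194206103135921434140961243325, so H_104 = 3790718230371098194206103135921434140961243325/725301063514698899942645214354053893901390400; reducing by gcd(3790718230371098194206103135921434140961243325, 725301063514698899942645214354053893901390400) = 25 gives 151628729214843927768244125436857365638449733/29012042540587955997705808574162155756055616 ≈ 5.22641. (The PNT-adjacent estimate ln(104) + γ ≈ 5.22161 matches within O(1/n).)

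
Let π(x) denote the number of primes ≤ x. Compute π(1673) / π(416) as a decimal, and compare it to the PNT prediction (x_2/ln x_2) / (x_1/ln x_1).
π(1673)/π(416) = 263/80 ≈ 3.2875;  PNT prediction ≈ 3.2676.

π(416) = 80 and π(1673) = 263, so π(1673)/π(416) ≈ 3.2875. The PNT-predicted ratio is (1673/ln(1673)) / (416/ln(416)) ≈ 3.2676. The two agree to within a few percent, as expected.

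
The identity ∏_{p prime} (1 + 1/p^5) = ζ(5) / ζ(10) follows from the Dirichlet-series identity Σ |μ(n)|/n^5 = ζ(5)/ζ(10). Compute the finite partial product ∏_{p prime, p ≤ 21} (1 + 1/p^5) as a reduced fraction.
∏ = 405833785877367637916288/391770333462674252324875

The primes p ≤ 21 are [2, 3, 5, 7, 11, 13, 17, 19]. For each, (1 + 1/p^5) = (p^5 + 1)/p^5. Multiplying these fractions over p ∈ [2, 3, 5, 7, 11, 13, 17, 19] gives 405833785877367637916288/391770333462674252324875. (In the limit P → ∞ this tends to ζ(5)/ζ(10).)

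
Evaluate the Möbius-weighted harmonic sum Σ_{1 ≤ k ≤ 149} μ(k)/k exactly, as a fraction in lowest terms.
Σ μ(k)/k = 6595680120984975873251486071642506311068428581824310097/497394116979759773352958578871947022849194621108954843470

Values of μ(k) for 1 ≤ k ≤ 149: μ(1) = 1, μ(2) = -1, μ(3) = -1, μ(5) = -1, μ(6) = 1, μ(7) = -1, μ(10) = 1, μ(11) = -1, μ(13) = -1, μ(14) = 1, μ(15) = 1, μ(17) = -1, μ(19) = -1, μ(21) = 1, μ(22) = 1, μ(23) = -1, μ(26) = 1, μ(29) = -1, μ(30) = -1, μ(31) = -1, μ(33) = 1, μ(34) = 1, μ(35) = 1, μ(37) = -1, μ(38) = 1, μ(39) = 1, μ(41) = -1, μ(42) = -1, μ(43) = -1, μ(46) = 1, μ(47) = -1, μ(51) = 1, μ(53) = -1, μ(55) = 1, μ(57) = 1, μ(58) = 1, μ(59) = -1, μ(61) = -1, μ(62) = 1, μ(65) = 1, μ(66) = -1, μ(67) = -1, μ(69) = 1, μ(70) = -1, μ(71) = -1, μ(73) = -1, μ(74) = 1, μ(77) = 1, μ(78) = -1, μ(79) = -1, μ(82) = 1, μ(83) = -1, μ(85) = 1, μ(86) = 1, μ(87) = 1, μ(89) = -1, μ(91) = 1, μ(93) = 1, μ(94) = 1, μ(95) = 1, μ(97) = -1, μ(101) = -1, μ(102) = -1, μ(103) = -1, μ(105) = -1, μ(106) = 1, μ(107) = -1, μ(109) = -1, μ(110) = -1, μ(111) = 1, μ(113) = -1, μ(114) = -1, μ(115) = 1, μ(118) = 1, μ(119) = 1, μ(122) = 1, μ(123) = 1, μ(127) = -1, μ(129) = 1, μ(130) = -1, μ(131) = -1, μ(133) = 1, μ(134) = 1, μ(137) = -1, μ(138) = -1, μ(139) = -1, μ(141) = 1, μ(142) = 1, μ(143) = 1, μ(145) = 1, μ(146) = 1, μ(149) = -1, with μ = 0 on non-squarefree integers. Summing μ(k)/k for k where μ(k) ≠ 0 gives 6595680120984975873251486071642506311068428581824310097/497394116979759773352958578871947022849194621108954843470 ≈ 0.0133. (PNT ⟺ this sum → 0 as n → ∞.)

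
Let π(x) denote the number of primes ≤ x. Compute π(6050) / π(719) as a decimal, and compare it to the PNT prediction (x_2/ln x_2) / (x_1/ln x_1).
π(6050)/π(719) = 789/128 ≈ 6.1641;  PNT prediction ≈ 6.3563.

π(719) = 128 and π(6050) = 789, so π(6050)/π(719) ≈ 6.1641. The PNT-predicted ratio is (6050/ln(6050)) / (719/ln(719)) ≈ 6.3563. The two agree to within a few percent, as expected.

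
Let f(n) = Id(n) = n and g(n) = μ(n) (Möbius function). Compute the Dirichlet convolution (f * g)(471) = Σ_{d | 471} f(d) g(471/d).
(Id * μ)(471) = 312

Divisors of 471: [1, 3, 157, 471]. For each d | 471:
  d = 1: Id(1) · μ(471/1) = 1 · 1 = 1
  d = 3: Id(3) · μ(471/3) = 3 · -1 = -3
  d = 157: Id(157) · μ(471/157) = 157 · -1 = -157
  d = 471: Id(471) · μ(471/471) = 471 · 1 = 471
Summing: (Id * μ)(471) = 1 + -3 + -157 + 471 = 312.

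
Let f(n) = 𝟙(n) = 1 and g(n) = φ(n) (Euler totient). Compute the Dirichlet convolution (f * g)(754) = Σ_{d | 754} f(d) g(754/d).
(𝟙 * φ)(754) = 754

Divisors of 754: [1, 2, 13, 26, 29, 58, 377, 754]. For each d | 754:
  d = 1: 𝟙(1) · φ(754/1) = 1 · 336 = 336
  d = 2: 𝟙(2) · φ(754/2) = 1 · 336 = 336
  d = 13: 𝟙(13) · φ(754/13) = 1 · 28 = 28
  d = 26: 𝟙(26) · φ(754/26) = 1 · 28 = 28
  d = 29: 𝟙(29) · φ(754/29) = 1 · 12 = 12
  d = 58: 𝟙(58) · φ(754/58) = 1 · 12 = 12
  d = 377: 𝟙(377) · φ(754/377) = 1 · 1 = 1
  d = 754: 𝟙(754) · φ(754/754) = 1 · 1 = 1
Summing: (𝟙 * φ)(754) = 336 + 336 + 28 + 28 + 12 + 12 + 1 + 1 = 754.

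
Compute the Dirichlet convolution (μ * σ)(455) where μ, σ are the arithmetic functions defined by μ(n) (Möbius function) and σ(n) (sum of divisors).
(μ * σ)(455) = 455

Divisors of 455: [1, 5, 7, 13, 35, 65, 91, 455]. For each d | 455:
  d = 1: μ(1) · σ(455/1) = 1 · 672 = 672
  d = 5: μ(5) · σ(455/5) = -1 · 112 = -112
  d = 7: μ(7) · σ(455/7) = -1 · 84 = -84
  d = 13: μ(13) · σ(455/13) = -1 · 48 = -48
  d = 35: μ(35) · σ(455/35) = 1 · 14 = 14
  d = 65: μ(65) · σ(455/65) = 1 · 8 = 8
  d = 91: μ(91) · σ(455/91) = 1 · 6 = 6
  d = 455: μ(455) · σ(455/455) = -1 · 1 = -1
Summing: (μ * σ)(455) = 672 + -112 + -84 + -48 + 14 + 8 + 6 + -1 = 455.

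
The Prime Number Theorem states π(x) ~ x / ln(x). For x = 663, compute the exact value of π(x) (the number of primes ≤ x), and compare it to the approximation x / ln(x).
π(663) = 121;  x/ln(x) ≈ 102.05;  relative error ≈ 15.66%.

Directly count primes up to 663: π(663) = 121. The PNT approximation gives 663/ln(663) ≈ 663/6.49677 ≈ 102.05. Relative error (π(x) − x/ln(x)) / π(x) ≈ 15.66%; the approximation is known to undercount slightly (Li(x) is a better estimate).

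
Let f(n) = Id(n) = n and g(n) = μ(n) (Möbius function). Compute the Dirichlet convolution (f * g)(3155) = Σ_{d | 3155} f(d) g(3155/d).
(Id * μ)(3155) = 2520

Divisors of 3155: [1, 5, 631, 3155]. For each d | 3155:
  d = 1: Id(1) · μ(3155/1) = 1 · 1 = 1
  d = 5: Id(5) · μ(3155/5) = 5 · -1 = -5
  d = 631: Id(631) · μ(3155/631) = 631 · -1 = -631
  d = 3155: Id(3155) · μ(3155/3155) = 3155 · 1 = 3155
Summing: (Id * μ)(3155) = 1 + -5 + -631 + 3155 = 2520.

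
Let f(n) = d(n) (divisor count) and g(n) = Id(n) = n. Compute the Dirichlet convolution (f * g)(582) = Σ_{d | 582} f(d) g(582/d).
(d * Id)(582) = 1980

Divisors of 582: [1, 2, 3, 6, 97, 194, 291, 582]. For each d | 582:
  d = 1: d(1) · Id(582/1) = 1 · 582 = 582
  d = 2: d(2) · Id(582/2) = 2 · 291 = 582
  d = 3: d(3) · Id(582/3) = 2 · 194 = 388
  d = 6: d(6) · Id(582/6) = 4 · 97 = 388
  d = 97: d(97) · Id(582/97) = 2 · 6 = 12
  d = 194: d(194) · Id(582/194) = 4 · 3 = 12
  d = 291: d(291) · Id(582/291) = 4 · 2 = 8
  d = 582: d(582) · Id(582/582) = 8 · 1 = 8
Summing: (d * Id)(582) = 582 + 582 + 388 + 388 + 12 + 12 + 8 + 8 = 1980.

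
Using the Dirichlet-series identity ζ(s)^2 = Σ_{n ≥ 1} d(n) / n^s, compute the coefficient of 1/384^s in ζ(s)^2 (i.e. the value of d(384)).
d(384) = 16

ζ(s)^2 = (Σ 1/m^s)(Σ 1/k^s). The coefficient of 1/n^s in the product is the number of ordered pairs (m, k) with mk = n, which equals d(n). For n = 384, divisors are [1, 2, 3, 4, 6, 8, 12, 16, 24, 32, 48, 64, 96, 128, 192, 384], so d(384) = 16.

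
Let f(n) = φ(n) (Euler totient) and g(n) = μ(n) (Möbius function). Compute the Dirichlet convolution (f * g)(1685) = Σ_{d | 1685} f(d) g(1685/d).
(φ * μ)(1685) = 1005

Divisors of 1685: [1, 5, 337, 1685]. For each d | 1685:
  d = 1: φ(1) · μ(1685/1) = 1 · 1 = 1
  d = 5: φ(5) · μ(1685/5) = 4 · -1 = -4
  d = 337: φ(337) · μ(1685/337) = 336 · -1 = -336
  d = 1685: φ(1685) · μ(1685/1685) = 1344 · 1 = 1344
Summing: (φ * μ)(1685) = 1 + -4 + -336 + 1344 = 1005.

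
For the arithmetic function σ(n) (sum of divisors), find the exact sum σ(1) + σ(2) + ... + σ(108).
Σ_{n ≤ 108} σ(n) = 9673

Compute σ(n) for each 1 ≤ n ≤ 108: σ(1) = 1, σ(2) = 3, σ(3) = 4, σ(4) = 7, σ(5) = 6, σ(6) = 12, σ(7) = 8, σ(8) = 15, σ(9) = 13, σ(10) = 18, σ(11) = 12, σ(12) = 28, σ(13) = 14, σ(14) = 24, σ(15) = 24, σ(16) = 31, σ(17) = 18, σ(18) = 39, σ(19) = 20, σ(20) = 42, σ(21) = 32, σ(22) = 36, σ(23) = 24, σ(24) = 60, σ(25) = 31, σ(26) = 42, σ(27) = 40, σ(28) = 56, σ(29) = 30, σ(30) = 72, σ(31) = 32, σ(32) = 63, σ(33) = 48, σ(34) = 54, σ(35) = 48, σ(36) = 91, σ(37) = 38, σ(38) = 60, σ(39) = 56, σ(40) = 90, σ(41) = 42, σ(42) = 96, σ(43) = 44, σ(44) = 84, σ(45) = 78, σ(46) = 72, σ(47) = 48, σ(48) = 124, σ(49) = 57, σ(50) = 93, σ(51) = 72, σ(52) = 98, σ(53) = 54, σ(54) = 120, σ(55) = 72, σ(56) = 120, σ(57) = 80, σ(58) = 90, σ(59) = 60, σ(60) = 168, σ(61) = 62, σ(62) = 96, σ(63) = 104, σ(64) = 127, σ(65) = 84, σ(66) = 144, σ(67) = 68, σ(68) = 126, σ(69) = 96, σ(70) = 144, σ(71) = 72, σ(72) = 195, σ(73) = 74, σ(74) = 114, σ(75) = 124, σ(76) = 140, σ(77) = 96, σ(78) = 168, σ(79) = 80, σ(80) = 186, σ(81) = 121, σ(82) = 126, σ(83) = 84, σ(84) = 224, σ(85) = 108, σ(86) = 132, σ(87) = 120, σ(88) = 180, σ(89) = 90, σ(90) = 234, σ(91) = 112, σ(92) = 168, σ(93) = 128, σ(94) = 144, σ(95) = 120, σ(96) = 252, σ(97) = 98, σ(98) = 171, σ(99) = 156, σ(100) = 217, σ(101) = 102, σ(102) = 216, σ(103) = 104, σ(104) = 210, σ(105) = 192, σ(106) = 162, σ(107) = 108, σ(108) = 280. Summing all 108 values: 9673. (Average order: Σ_{n ≤ x} σ(n) ~ (π²/12) x². For x = 108, (π²/12)·108² ≈ 9593.26.)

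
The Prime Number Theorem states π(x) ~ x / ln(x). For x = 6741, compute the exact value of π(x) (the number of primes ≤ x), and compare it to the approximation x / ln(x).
π(6741) = 869;  x/ln(x) ≈ 764.64;  relative error ≈ 12.01%.

Directly count primes up to 6741: π(6741) = 869. The PNT approximation gives 6741/ln(6741) ≈ 6741/8.81596 ≈ 764.64. Relative error (π(x) − x/ln(x)) / π(x) ≈ 12.01%; the approximation is known to undercount slightly (Li(x) is a better estimate).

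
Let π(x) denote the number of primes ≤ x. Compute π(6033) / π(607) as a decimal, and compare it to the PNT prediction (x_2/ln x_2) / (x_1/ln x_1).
π(6033)/π(607) = 786/111 ≈ 7.0811;  PNT prediction ≈ 7.3170.

π(607) = 111 and π(6033) = 786, so π(6033)/π(607) ≈ 7.0811. The PNT-predicted ratio is (6033/ln(6033)) / (607/ln(607)) ≈ 7.3170. The two agree to within a few percent, as expected.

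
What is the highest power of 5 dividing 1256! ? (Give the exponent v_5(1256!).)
v_5(1256!) = 313

Legendre's formula: v_p(n!) = Σ_{k ≥ 1} ⌊n / p^k⌋. For p = 5, n = 1256, the terms are:
  ⌊1256/5^1⌋ = ⌊1256/5⌋ = 251
  ⌊1256/5^2⌋ = ⌊1256/25⌋ = 50
  ⌊1256/5^3⌋ = ⌊1256/125⌋ = 10
  ⌊1256/5^4⌋ = ⌊1256/625⌋ = 2
(the next term ⌊1256/5^5⌋ = 0, terminating the sum). Summing: v_5(1256!) = 251 + 50 + 10 + 2 = 313.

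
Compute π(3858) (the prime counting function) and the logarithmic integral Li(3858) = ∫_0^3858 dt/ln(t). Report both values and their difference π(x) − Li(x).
π(3858) = 535;  Li(3858) ≈ 548.21;  π(x) − Li(x) ≈ -13.21.

Direct count of primes ≤ 3858 gives π(3858) = 535. Numerical evaluation of the logarithmic integral gives Li(3858) ≈ 548.21. The difference π(x) − Li(x) ≈ -13.21 is typically negative for small/moderate x (Li(x) overestimates), though Littlewood's theorem shows this sign changes infinitely often.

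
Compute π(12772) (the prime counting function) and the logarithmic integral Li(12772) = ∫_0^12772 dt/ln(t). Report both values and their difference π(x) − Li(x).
π(12772) = 1523;  Li(12772) ≈ 1543.02;  π(x) − Li(x) ≈ -20.02.

Direct count of primes ≤ 12772 gives π(12772) = 1523. Numerical evaluation of the logarithmic integral gives Li(12772) ≈ 1543.02. The difference π(x) − Li(x) ≈ -20.02 is typically negative for small/moderate x (Li(x) overestimates), though Littlewood's theorem shows this sign changes infinitely often.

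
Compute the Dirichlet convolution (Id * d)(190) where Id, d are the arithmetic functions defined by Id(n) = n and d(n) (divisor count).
(Id * d)(190) = 588

Divisors of 190: [1, 2, 5, 10, 19, 38, 95, 190]. For each d | 190:
  d = 1: Id(1) · d(190/1) = 1 · 8 = 8
  d = 2: Id(2) · d(190/2) = 2 · 4 = 8
  d = 5: Id(5) · d(190/5) = 5 · 4 = 20
  d = 10: Id(10) · d(190/10) = 10 · 2 = 20
  d = 19: Id(19) · d(190/19) = 19 · 4 = 76
  d = 38: Id(38) · d(190/38) = 38 · 2 = 76
  d = 95: Id(95) · d(190/95) = 95 · 2 = 190
  d = 190: Id(190) · d(190/190) = 190 · 1 = 190
Summing: (Id * d)(190) = 8 + 8 + 20 + 20 + 76 + 76 + 190 + 190 = 588.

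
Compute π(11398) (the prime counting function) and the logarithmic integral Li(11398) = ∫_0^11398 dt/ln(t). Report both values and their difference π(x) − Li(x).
π(11398) = 1375;  Li(11398) ≈ 1396.83;  π(x) − Li(x) ≈ -21.83.

Direct count of primes ≤ 11398 gives π(11398) = 1375. Numerical evaluation of the logarithmic integral gives Li(11398) ≈ 1396.83. The difference π(x) − Li(x) ≈ -21.83 is typically negative for small/moderate x (Li(x) overestimates), though Littlewood's theorem shows this sign changes infinitely often.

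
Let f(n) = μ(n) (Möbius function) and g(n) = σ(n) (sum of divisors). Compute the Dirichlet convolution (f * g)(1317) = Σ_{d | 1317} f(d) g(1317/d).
(μ * σ)(1317) = 1317

Divisors of 1317: [1, 3, 439, 1317]. For each d | 1317:
  d = 1: μ(1) · σ(1317/1) = 1 · 1760 = 1760
  d = 3: μ(3) · σ(1317/3) = -1 · 440 = -440
  d = 439: μ(439) · σ(1317/439) = -1 · 4 = -4
  d = 1317: μ(1317) · σ(1317/1317) = 1 · 1 = 1
Summing: (μ * σ)(1317) = 1760 + -440 + -4 + 1 = 1317.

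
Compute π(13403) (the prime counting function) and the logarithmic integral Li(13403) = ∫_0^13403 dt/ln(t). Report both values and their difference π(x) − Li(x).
π(13403) = 1589;  Li(13403) ≈ 1609.58;  π(x) − Li(x) ≈ -20.58.

Direct count of primes ≤ 13403 gives π(13403) = 1589. Numerical evaluation of the logarithmic integral gives Li(13403) ≈ 1609.58. The difference π(x) − Li(x) ≈ -20.58 is typically negative for small/moderate x (Li(x) overestimates), though Littlewood's theorem shows this sign changes infinitely often.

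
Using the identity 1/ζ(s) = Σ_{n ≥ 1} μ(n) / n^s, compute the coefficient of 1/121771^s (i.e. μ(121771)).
μ(121771) = 1

Factor n = 121771 = 13 · 17 · 19 · 29. μ(n) = 0 if any exponent ≥ 2 (not squarefree); otherwise μ(n) = (−1)^{ω(n)} where ω(n) is the number of distinct prime factors. Applying: μ(121771) = 1.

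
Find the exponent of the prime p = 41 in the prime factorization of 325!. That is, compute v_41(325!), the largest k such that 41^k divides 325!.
v_41(325!) = 7

Legendre's formula: v_p(n!) = Σ_{k ≥ 1} ⌊n / p^k⌋. For p = 41, n = 325, the terms are:
  ⌊325/41^1⌋ = ⌊325/41⌋ = 7
(the next term ⌊325/41^2⌋ = 0, terminating the sum). Summing: v_41(325!) = 7 = 7.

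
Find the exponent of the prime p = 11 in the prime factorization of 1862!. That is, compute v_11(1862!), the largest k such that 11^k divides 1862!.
v_11(1862!) = 185

Legendre's formula: v_p(n!) = Σ_{k ≥ 1} ⌊n / p^k⌋. For p = 11, n = 1862, the terms are:
  ⌊1862/11^1⌋ = ⌊1862/11⌋ = 169
  ⌊1862/11^2⌋ = ⌊1862/121⌋ = 15
  ⌊1862/11^3⌋ = ⌊1862/1331⌋ = 1
(the next term ⌊1862/11^4⌋ = 0, terminating the sum). Summing: v_11(1862!) = 169 + 15 + 1 = 185.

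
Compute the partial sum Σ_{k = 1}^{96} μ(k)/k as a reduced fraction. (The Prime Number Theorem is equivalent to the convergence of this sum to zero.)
Σ μ(k)/k = 164165993590198279544427554326659/3961456982724258461775089600226385

Values of μ(k) for 1 ≤ k ≤ 96: μ(1) = 1, μ(2) = -1, μ(3) = -1, μ(5) = -1, μ(6) = 1, μ(7) = -1, μ(10) = 1, μ(11) = -1, μ(13) = -1, μ(14) = 1, μ(15) = 1, μ(17) = -1, μ(19) = -1, μ(21) = 1, μ(22) = 1, μ(23) = -1, μ(26) = 1, μ(29) = -1, μ(30) = -1, μ(31) = -1, μ(33) = 1, μ(34) = 1, μ(35) = 1, μ(37) = -1, μ(38) = 1, μ(39) = 1, μ(41) = -1, μ(42) = -1, μ(43) = -1, μ(46) = 1, μ(47) = -1, μ(51) = 1, μ(53) = -1, μ(55) = 1, μ(57) = 1, μ(58) = 1, μ(59) = -1, μ(61) = -1, μ(62) = 1, μ(65) = 1, μ(66) = -1, μ(67) = -1, μ(69) = 1, μ(70) = -1, μ(71) = -1, μ(73) = -1, μ(74) = 1, μ(77) = 1, μ(78) = -1, μ(79) = -1, μ(82) = 1, μ(83) = -1, μ(85) = 1, μ(86) = 1, μ(87) = 1, μ(89) = -1, μ(91) = 1, μ(93) = 1, μ(94) = 1, μ(95) = 1, with μ = 0 on non-squarefree integers. Summing μ(k)/k for k where μ(k) ≠ 0 gives 164165993590198279544427554326659/3961456982724258461775089600226385 ≈ 0.0414. (PNT ⟺ this sum → 0 as n → ∞.)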